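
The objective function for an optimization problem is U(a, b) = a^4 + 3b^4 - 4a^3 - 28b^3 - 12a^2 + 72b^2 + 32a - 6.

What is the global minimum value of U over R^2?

U(a,b) separates as P(a) + Q(b) − 6, so its minimum is min P + min Q − 6.
P'(a) = 4(a - 4)(a - 1)(a + 2) vanishes at a ∈ {-2, 1, 4}; Q'(b) = 12b(b - 4)(b - 3) vanishes at b ∈ {0, 3, 4}.
Local minima of P (where P''>0): P(-2)=-64, P(4)=-64. Local minima of Q: Q(0)=0, Q(4)=128.
So the global minimum of U is P(-2) + Q(0) − 6 = -64 + 0 − 6 = -70, attained at (-2, 0).

-70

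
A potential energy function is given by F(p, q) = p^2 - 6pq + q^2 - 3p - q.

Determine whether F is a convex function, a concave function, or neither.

F is quadratic, so its Hessian is the constant matrix H = [[2, -6], [-6, 2]].
det(H) = -32, tr(H) = 4.
det(H) < 0, so H is indefinite: neither convex nor concave.

neither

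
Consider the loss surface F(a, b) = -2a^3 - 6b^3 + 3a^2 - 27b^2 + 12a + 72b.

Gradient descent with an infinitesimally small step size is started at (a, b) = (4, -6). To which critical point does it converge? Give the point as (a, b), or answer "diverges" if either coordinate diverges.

F is separable, so gradient descent decouples: a follows -∂F/∂a, b follows -∂F/∂b.
∂F/∂a = -6(a - 2)(a + 1); at a=4 this is -60, so a increases.
∂F/∂b = -18(b - 1)(b + 4); at b=-6 this is -252, so b increases.
The a-coordinate has no critical point in that direction and runs off to infinity.

diverges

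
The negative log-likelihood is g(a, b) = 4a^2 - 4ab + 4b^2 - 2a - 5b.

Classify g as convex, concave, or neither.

convex

g is quadratic, so its Hessian is the constant matrix H = [[8, -4], [-4, 8]].
det(H) = 48, tr(H) = 16.
det(H) > 0 and tr(H) > 0, so H is positive definite everywhere: convex.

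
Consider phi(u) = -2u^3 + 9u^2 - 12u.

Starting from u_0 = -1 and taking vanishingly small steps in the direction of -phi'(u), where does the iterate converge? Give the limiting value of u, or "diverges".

phi'(u) = -6(u - 2)(u - 1), so phi'(-1) = -36.
Gradient descent moves in the -phi' direction, i.e. u is increasing.
The nearest critical point in that direction is u = 1, where phi'' = 6 > 0 (a local minimum). The iterate converges there.

1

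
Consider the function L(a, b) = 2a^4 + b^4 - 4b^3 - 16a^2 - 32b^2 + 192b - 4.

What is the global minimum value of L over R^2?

L(a,b) separates as P(a) + Q(b) − 4, so its minimum is min P + min Q − 4.
P'(a) = 8a(a - 2)(a + 2) vanishes at a ∈ {-2, 0, 2}; Q'(b) = 4(b - 4)(b - 3)(b + 4) vanishes at b ∈ {-4, 3, 4}.
Local minima of P (where P''>0): P(-2)=-32, P(2)=-32. Local minima of Q: Q(-4)=-768, Q(4)=256.
So the global minimum of L is P(-2) + Q(-4) − 4 = -32 − 768 − 4 = -804, attained at (-2, -4).

-804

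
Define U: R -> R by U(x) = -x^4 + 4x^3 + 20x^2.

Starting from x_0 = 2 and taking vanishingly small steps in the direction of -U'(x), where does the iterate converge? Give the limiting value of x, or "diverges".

0

U'(x) = -4x(x - 5)(x + 2), so U'(2) = 96.
Gradient descent moves in the -U' direction, i.e. x is decreasing.
The nearest critical point in that direction is x = 0, where U'' = 40 > 0 (a local minimum). The iterate converges there.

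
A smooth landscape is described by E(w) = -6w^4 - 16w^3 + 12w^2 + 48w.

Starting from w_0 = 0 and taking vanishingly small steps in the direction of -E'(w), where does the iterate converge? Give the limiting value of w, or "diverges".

E'(w) = -24(w - 1)(w + 1)(w + 2), so E'(0) = 48.
Gradient descent moves in the -E' direction, i.e. w is decreasing.
The nearest critical point in that direction is w = -1, where E'' = 48 > 0 (a local minimum). The iterate converges there.

-1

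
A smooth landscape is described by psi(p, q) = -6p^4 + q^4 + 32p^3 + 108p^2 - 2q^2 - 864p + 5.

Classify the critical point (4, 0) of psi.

local maximum

The mixed partial ∂²psi/∂p∂q is 0, so the Hessian at any point is diag(psi_pp, psi_qq) = diag(24(-3p^2 + 8p + 9), 4(3q^2 - 1)).
At (4, 0): H = diag(-168, -4).
Both eigenvalues are negative, so H is negative definite: a local maximum.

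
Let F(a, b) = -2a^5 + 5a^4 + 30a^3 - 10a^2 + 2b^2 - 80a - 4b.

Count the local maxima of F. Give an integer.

F separates as a function of a plus a function of b, so ∇F=0 decouples.
∂F/∂a = -10(a - 4)(a - 1)(a + 1)(a + 2) = 0 at a ∈ {-2, -1, 1, 4}; ∂F/∂b = 4(b - 1) = 0 at b ∈ {1}.
The Hessian is diagonal: diag(F_aa, F_bb). Second derivatives: F_aa(-2)=180, F_aa(-1)=-100, F_aa(1)=180, F_aa(4)=-900; F_bb(1)=4.
Local maxima occur where both diagonal entries negative: none. Count: 0.

0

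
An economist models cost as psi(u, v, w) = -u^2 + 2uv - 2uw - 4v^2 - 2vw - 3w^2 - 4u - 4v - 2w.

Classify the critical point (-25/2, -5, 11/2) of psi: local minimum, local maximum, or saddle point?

The Hessian is constant: H = [[-2, 2, -2], [2, -8, -2], [-2, -2, -6]].
Leading principal minors: Δ₁ = -2, Δ₂ = 12, Δ₃ = -16.
The minors alternate sign starting negative (−, +, −), so H is negative definite: a local maximum.

local maximum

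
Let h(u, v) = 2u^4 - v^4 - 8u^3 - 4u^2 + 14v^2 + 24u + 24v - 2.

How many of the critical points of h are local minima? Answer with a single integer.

h separates as a function of u plus a function of v, so ∇h=0 decouples.
∂h/∂u = 8(u - 3)(u - 1)(u + 1) = 0 at u ∈ {-1, 1, 3}; ∂h/∂v = -4(v - 3)(v + 1)(v + 2) = 0 at v ∈ {-2, -1, 3}.
The Hessian is diagonal: diag(h_uu, h_vv). Second derivatives: h_uu(-1)=64, h_uu(1)=-32, h_uu(3)=64; h_vv(-2)=-20, h_vv(-1)=16, h_vv(3)=-80.
Local minima occur where both diagonal entries positive: (-1, -1), (3, -1). Count: 2.

2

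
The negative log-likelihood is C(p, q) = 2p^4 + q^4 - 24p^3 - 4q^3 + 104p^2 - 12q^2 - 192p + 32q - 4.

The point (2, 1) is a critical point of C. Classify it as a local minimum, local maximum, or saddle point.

saddle point

The mixed partial ∂²C/∂p∂q is 0, so the Hessian at any point is diag(C_pp, C_qq) = diag(8(3p^2 - 18p + 26), 12(q^2 - 2q - 2)).
At (2, 1): H = diag(16, -36).
The eigenvalues have opposite signs, so H is indefinite: a saddle point.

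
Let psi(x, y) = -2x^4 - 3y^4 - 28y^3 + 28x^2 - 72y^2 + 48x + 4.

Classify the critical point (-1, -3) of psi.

local minimum

The mixed partial ∂²psi/∂x∂y is 0, so the Hessian at any point is diag(psi_xx, psi_yy) = diag(8(-3x^2 + 7), -12(3y^2 + 14y + 12)).
At (-1, -3): H = diag(32, 36).
Both eigenvalues are positive, so H is positive definite: a local minimum.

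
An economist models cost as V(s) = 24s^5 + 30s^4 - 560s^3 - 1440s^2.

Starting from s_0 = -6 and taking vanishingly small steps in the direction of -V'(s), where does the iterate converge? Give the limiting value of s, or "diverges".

V'(s) = 120s(s - 4)(s + 2)(s + 3), so V'(-6) = 86400.
Gradient descent moves in the -V' direction, i.e. s is decreasing.
There is no critical point below s=-6, and V' keeps the same sign, so the iterate runs off to −∞.

diverges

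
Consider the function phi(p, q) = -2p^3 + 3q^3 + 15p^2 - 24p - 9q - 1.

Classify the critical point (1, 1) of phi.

The mixed partial ∂²phi/∂p∂q is 0, so the Hessian at any point is diag(phi_pp, phi_qq) = diag(6(-2p + 5), 18q).
At (1, 1): H = diag(18, 18).
Both eigenvalues are positive, so H is positive definite: a local minimum.

local minimum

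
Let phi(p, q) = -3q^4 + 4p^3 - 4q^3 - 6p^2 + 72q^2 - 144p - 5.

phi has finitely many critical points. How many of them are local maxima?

2

phi separates as a function of p plus a function of q, so ∇phi=0 decouples.
∂phi/∂p = 12(p - 4)(p + 3) = 0 at p ∈ {-3, 4}; ∂phi/∂q = -12q(q - 3)(q + 4) = 0 at q ∈ {-4, 0, 3}.
The Hessian is diagonal: diag(phi_pp, phi_qq). Second derivatives: phi_pp(-3)=-84, phi_pp(4)=84; phi_qq(-4)=-336, phi_qq(0)=144, phi_qq(3)=-252.
Local maxima occur where both diagonal entries negative: (-3, -4), (-3, 3). Count: 2.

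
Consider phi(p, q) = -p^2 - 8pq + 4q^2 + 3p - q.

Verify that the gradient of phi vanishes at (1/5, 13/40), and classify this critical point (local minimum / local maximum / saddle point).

∇phi = (-2p - 8q + 3, -8p + 8q - 1); substituting (1/5, 13/40) gives ∇phi = (0, 0), so (1/5, 13/40) is indeed a critical point.
The Hessian of phi is constant: H = [[-2, -8], [-8, 8]].
det(H) = (-2)·8 − (-8)² = -80.
Since det(H) < 0, H is indefinite and the critical point is a saddle point.

saddle point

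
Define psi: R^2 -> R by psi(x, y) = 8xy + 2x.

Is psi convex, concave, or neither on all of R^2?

psi is quadratic, so its Hessian is the constant matrix H = [[0, 8], [8, 0]].
det(H) = -64, tr(H) = 0.
det(H) < 0, so H is indefinite: neither convex nor concave.

neither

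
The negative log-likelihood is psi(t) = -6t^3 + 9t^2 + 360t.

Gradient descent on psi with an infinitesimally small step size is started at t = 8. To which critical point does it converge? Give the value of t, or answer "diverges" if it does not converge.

psi'(t) = -18(t - 5)(t + 4), so psi'(8) = -648.
Gradient descent moves in the -psi' direction, i.e. t is increasing.
There is no critical point above t=8, and psi' keeps the same sign, so the iterate runs off to +∞.

diverges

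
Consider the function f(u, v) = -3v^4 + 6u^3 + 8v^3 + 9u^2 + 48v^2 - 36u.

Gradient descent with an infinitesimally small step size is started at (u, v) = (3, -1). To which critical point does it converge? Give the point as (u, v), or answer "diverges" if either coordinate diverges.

f is separable, so gradient descent decouples: u follows -∂f/∂u, v follows -∂f/∂v.
∂f/∂u = 18(u - 1)(u + 2); at u=3 this is 180, so u decreases.
∂f/∂v = -12v(v - 4)(v + 2); at v=-1 this is -60, so v increases.
u converges to its nearest critical value 1 (a local min of the u-part); v converges to 0. The iterate converges to (1, 0).

(1, 0)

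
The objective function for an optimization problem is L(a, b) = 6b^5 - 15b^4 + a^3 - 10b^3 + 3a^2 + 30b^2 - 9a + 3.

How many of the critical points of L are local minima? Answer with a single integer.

L separates as a function of a plus a function of b, so ∇L=0 decouples.
∂L/∂a = 3(a - 1)(a + 3) = 0 at a ∈ {-3, 1}; ∂L/∂b = 30b(b - 2)(b - 1)(b + 1) = 0 at b ∈ {-1, 0, 1, 2}.
The Hessian is diagonal: diag(L_aa, L_bb). Second derivatives: L_aa(-3)=-12, L_aa(1)=12; L_bb(-1)=-180, L_bb(0)=60, L_bb(1)=-60, L_bb(2)=180.
Local minima occur where both diagonal entries positive: (1, 0), (1, 2). Count: 2.

2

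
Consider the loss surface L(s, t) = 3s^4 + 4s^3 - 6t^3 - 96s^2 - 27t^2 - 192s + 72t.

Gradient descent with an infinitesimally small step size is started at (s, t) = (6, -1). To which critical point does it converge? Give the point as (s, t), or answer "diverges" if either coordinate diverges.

L is separable, so gradient descent decouples: s follows -∂L/∂s, t follows -∂L/∂t.
∂L/∂s = 12(s - 4)(s + 1)(s + 4); at s=6 this is 1680, so s decreases.
∂L/∂t = -18(t - 1)(t + 4); at t=-1 this is 108, so t decreases.
s converges to its nearest critical value 4 (a local min of the s-part); t converges to -4. The iterate converges to (4, -4).

(4, -4)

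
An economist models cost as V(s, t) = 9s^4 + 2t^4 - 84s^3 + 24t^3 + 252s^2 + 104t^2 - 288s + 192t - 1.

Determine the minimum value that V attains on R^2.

V(s,t) separates as P(s) + Q(t) − 1, so its minimum is min P + min Q − 1.
P'(s) = 36(s - 4)(s - 2)(s - 1) vanishes at s ∈ {1, 2, 4}; Q'(t) = 8(t + 2)(t + 3)(t + 4) vanishes at t ∈ {-4, -3, -2}.
Local minima of P (where P''>0): P(1)=-111, P(4)=-192. Local minima of Q: Q(-4)=-128, Q(-2)=-128.
So the global minimum of V is P(4) + Q(-4) − 1 = -192 − 128 − 1 = -321, attained at (4, -4).

-321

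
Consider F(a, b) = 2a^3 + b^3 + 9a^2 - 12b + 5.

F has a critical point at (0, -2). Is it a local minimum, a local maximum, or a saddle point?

The mixed partial ∂²F/∂a∂b is 0, so the Hessian at any point is diag(F_aa, F_bb) = diag(6(2a + 3), 6b).
At (0, -2): H = diag(18, -12).
The eigenvalues have opposite signs, so H is indefinite: a saddle point.

saddle point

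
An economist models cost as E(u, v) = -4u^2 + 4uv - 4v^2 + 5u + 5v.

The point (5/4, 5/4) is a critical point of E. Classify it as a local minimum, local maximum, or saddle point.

The Hessian of E is constant: H = [[-8, 4], [4, -8]].
det(H) = (-8)·(-8) − 4² = 48.
det(H) > 0 and tr(H) = -16 < 0, so H is negative definite and the point is a local maximum.

local maximum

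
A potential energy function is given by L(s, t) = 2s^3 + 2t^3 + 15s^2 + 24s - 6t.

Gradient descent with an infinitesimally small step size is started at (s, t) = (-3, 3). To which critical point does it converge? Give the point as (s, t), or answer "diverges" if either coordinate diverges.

(-1, 1)

L is separable, so gradient descent decouples: s follows -∂L/∂s, t follows -∂L/∂t.
∂L/∂s = 6(s + 1)(s + 4); at s=-3 this is -12, so s increases.
∂L/∂t = 6(t - 1)(t + 1); at t=3 this is 48, so t decreases.
s converges to its nearest critical value -1 (a local min of the s-part); t converges to 1. The iterate converges to (-1, 1).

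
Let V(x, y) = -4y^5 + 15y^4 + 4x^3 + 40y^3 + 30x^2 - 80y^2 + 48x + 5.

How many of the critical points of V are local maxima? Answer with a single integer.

V separates as a function of x plus a function of y, so ∇V=0 decouples.
∂V/∂x = 12(x + 1)(x + 4) = 0 at x ∈ {-4, -1}; ∂V/∂y = -20y(y - 4)(y - 1)(y + 2) = 0 at y ∈ {-2, 0, 1, 4}.
The Hessian is diagonal: diag(V_xx, V_yy). Second derivatives: V_xx(-4)=-36, V_xx(-1)=36; V_yy(-2)=720, V_yy(0)=-160, V_yy(1)=180, V_yy(4)=-1440.
Local maxima occur where both diagonal entries negative: (-4, 0), (-4, 4). Count: 2.

2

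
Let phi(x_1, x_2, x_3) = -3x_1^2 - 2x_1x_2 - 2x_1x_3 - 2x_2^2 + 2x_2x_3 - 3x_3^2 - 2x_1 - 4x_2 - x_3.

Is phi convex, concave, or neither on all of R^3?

phi is quadratic, so its Hessian is the constant matrix H = [[-6, -2, -2], [-2, -4, 2], [-2, 2, -6]].
Leading principal minors: -6, 20, -64.
Signs alternate −, +, − ⇒ H ≺ 0 ⇒ concave.

concave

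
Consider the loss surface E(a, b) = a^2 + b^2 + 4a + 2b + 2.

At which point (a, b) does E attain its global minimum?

E(a,b) separates as P(a) + Q(b) + 2, so its minimum is min P + min Q + 2.
P'(a) = 2a + 4 vanishes at a ∈ {-2}; Q'(b) = 2b + 2 vanishes at b ∈ {-1}.
Local minima of P (where P''>0): P(-2)=-4. Local minima of Q: Q(-1)=-1.
So the global minimum of E is P(-2) + Q(-1) + 2 = -4 − 1 + 2 = -3, attained at (-2, -1).

(-2, -1)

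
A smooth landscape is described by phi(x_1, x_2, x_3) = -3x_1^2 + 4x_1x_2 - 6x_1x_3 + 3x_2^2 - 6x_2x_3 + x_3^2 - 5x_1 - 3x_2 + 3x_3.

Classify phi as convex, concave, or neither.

phi is quadratic, so its Hessian is the constant matrix H = [[-6, 4, -6], [4, 6, -6], [-6, -6, 2]].
Leading principal minors: -6, -52, 184.
Neither pattern holds ⇒ H is indefinite ⇒ neither convex nor concave.

neither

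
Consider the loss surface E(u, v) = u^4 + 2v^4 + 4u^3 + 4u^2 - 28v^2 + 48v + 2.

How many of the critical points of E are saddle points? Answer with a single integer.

E separates as a function of u plus a function of v, so ∇E=0 decouples.
∂E/∂u = 4u(u + 1)(u + 2) = 0 at u ∈ {-2, -1, 0}; ∂E/∂v = 8(v - 2)(v - 1)(v + 3) = 0 at v ∈ {-3, 1, 2}.
The Hessian is diagonal: diag(E_uu, E_vv). Second derivatives: E_uu(-2)=8, E_uu(-1)=-4, E_uu(0)=8; E_vv(-3)=160, E_vv(1)=-32, E_vv(2)=40.
Saddle points occur where the two diagonal entries have opposite signs: (-2, 1), (-1, -3), (-1, 2), (0, 1). Count: 4.

4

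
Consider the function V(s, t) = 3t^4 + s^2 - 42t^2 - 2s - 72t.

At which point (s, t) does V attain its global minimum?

V(s,t) separates as P(s) + Q(t), so its minimum is min P + min Q.
P'(s) = 2s - 2 vanishes at s ∈ {1}; Q'(t) = 12(t - 3)(t + 1)(t + 2) vanishes at t ∈ {-2, -1, 3}.
Local minima of P (where P''>0): P(1)=-1. Local minima of Q: Q(-2)=24, Q(3)=-351.
So the global minimum of V is P(1) + Q(3) = -1 − 351 = -352, attained at (1, 3).

(1, 3)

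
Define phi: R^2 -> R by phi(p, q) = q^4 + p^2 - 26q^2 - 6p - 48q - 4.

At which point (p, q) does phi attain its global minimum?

phi(p,q) separates as A(p) + B(q) − 4, so its minimum is min A + min B − 4.
A'(p) = 2p - 6 vanishes at p ∈ {3}; B'(q) = 4(q - 4)(q + 1)(q + 3) vanishes at q ∈ {-3, -1, 4}.
Local minima of A (where A''>0): A(3)=-9. Local minima of B: B(-3)=-9, B(4)=-352.
So the global minimum of phi is A(3) + B(4) − 4 = -9 − 352 − 4 = -365, attained at (3, 4).

(3, 4)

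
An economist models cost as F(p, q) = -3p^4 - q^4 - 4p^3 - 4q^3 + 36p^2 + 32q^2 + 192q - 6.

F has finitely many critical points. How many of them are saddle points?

4

F separates as a function of p plus a function of q, so ∇F=0 decouples.
∂F/∂p = -12p(p - 2)(p + 3) = 0 at p ∈ {-3, 0, 2}; ∂F/∂q = -4(q - 4)(q + 3)(q + 4) = 0 at q ∈ {-4, -3, 4}.
The Hessian is diagonal: diag(F_pp, F_qq). Second derivatives: F_pp(-3)=-180, F_pp(0)=72, F_pp(2)=-120; F_qq(-4)=-32, F_qq(-3)=28, F_qq(4)=-224.
Saddle points occur where the two diagonal entries have opposite signs: (-3, -3), (0, -4), (0, 4), (2, -3). Count: 4.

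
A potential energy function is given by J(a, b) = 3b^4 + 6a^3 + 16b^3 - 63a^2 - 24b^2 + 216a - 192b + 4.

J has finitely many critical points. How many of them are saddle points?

J separates as a function of a plus a function of b, so ∇J=0 decouples.
∂J/∂a = 18(a - 4)(a - 3) = 0 at a ∈ {3, 4}; ∂J/∂b = 12(b - 2)(b + 2)(b + 4) = 0 at b ∈ {-4, -2, 2}.
The Hessian is diagonal: diag(J_aa, J_bb). Second derivatives: J_aa(3)=-18, J_aa(4)=18; J_bb(-4)=144, J_bb(-2)=-96, J_bb(2)=288.
Saddle points occur where the two diagonal entries have opposite signs: (3, -4), (3, 2), (4, -2). Count: 3.

3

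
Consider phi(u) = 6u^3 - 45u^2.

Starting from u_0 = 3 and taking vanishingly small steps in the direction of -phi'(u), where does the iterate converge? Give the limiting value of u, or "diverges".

5

phi'(u) = 18u(u - 5), so phi'(3) = -108.
Gradient descent moves in the -phi' direction, i.e. u is increasing.
The nearest critical point in that direction is u = 5, where phi'' = 90 > 0 (a local minimum). The iterate converges there.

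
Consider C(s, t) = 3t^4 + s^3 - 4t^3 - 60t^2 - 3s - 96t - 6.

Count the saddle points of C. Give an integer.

C separates as a function of s plus a function of t, so ∇C=0 decouples.
∂C/∂s = 3(s - 1)(s + 1) = 0 at s ∈ {-1, 1}; ∂C/∂t = 12(t - 4)(t + 1)(t + 2) = 0 at t ∈ {-2, -1, 4}.
The Hessian is diagonal: diag(C_ss, C_tt). Second derivatives: C_ss(-1)=-6, C_ss(1)=6; C_tt(-2)=72, C_tt(-1)=-60, C_tt(4)=360.
Saddle points occur where the two diagonal entries have opposite signs: (-1, -2), (-1, 4), (1, -1). Count: 3.

3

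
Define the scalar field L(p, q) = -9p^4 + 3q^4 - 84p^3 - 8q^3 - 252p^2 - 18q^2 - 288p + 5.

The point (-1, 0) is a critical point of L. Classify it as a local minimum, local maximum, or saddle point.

The mixed partial ∂²L/∂p∂q is 0, so the Hessian at any point is diag(L_pp, L_qq) = diag(-36(3p^2 + 14p + 14), 12(3q^2 - 4q - 3)).
At (-1, 0): H = diag(-108, -36).
Both eigenvalues are negative, so H is negative definite: a local maximum.

local maximum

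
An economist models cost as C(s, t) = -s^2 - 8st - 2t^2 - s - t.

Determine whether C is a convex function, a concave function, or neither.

neither

C is quadratic, so its Hessian is the constant matrix H = [[-2, -8], [-8, -4]].
det(H) = -56, tr(H) = -6.
det(H) < 0, so H is indefinite: neither convex nor concave.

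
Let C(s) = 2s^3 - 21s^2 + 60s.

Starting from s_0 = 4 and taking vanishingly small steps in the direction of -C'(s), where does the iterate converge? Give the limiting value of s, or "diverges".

C'(s) = 6(s - 5)(s - 2), so C'(4) = -12.
Gradient descent moves in the -C' direction, i.e. s is increasing.
The nearest critical point in that direction is s = 5, where C'' = 18 > 0 (a local minimum). The iterate converges there.

5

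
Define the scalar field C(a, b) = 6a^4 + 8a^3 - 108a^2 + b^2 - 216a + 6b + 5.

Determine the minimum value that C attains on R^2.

C(a,b) separates as P(a) + Q(b) + 5, so its minimum is min P + min Q + 5.
P'(a) = 24(a - 3)(a + 1)(a + 3) vanishes at a ∈ {-3, -1, 3}; Q'(b) = 2b + 6 vanishes at b ∈ {-3}.
Local minima of P (where P''>0): P(-3)=-54, P(3)=-918. Local minima of Q: Q(-3)=-9.
So the global minimum of C is P(3) + Q(-3) + 5 = -918 − 9 + 5 = -922, attained at (3, -3).

-922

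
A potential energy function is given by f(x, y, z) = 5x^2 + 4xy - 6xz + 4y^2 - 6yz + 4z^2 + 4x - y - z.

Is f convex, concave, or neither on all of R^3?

convex

f is quadratic, so its Hessian is the constant matrix H = [[10, 4, -6], [4, 8, -6], [-6, -6, 8]].
Leading principal minors: 10, 64, 152.
All positive ⇒ H ≻ 0 ⇒ convex.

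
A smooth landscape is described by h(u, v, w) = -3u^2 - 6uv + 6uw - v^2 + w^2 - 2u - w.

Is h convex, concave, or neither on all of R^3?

h is quadratic, so its Hessian is the constant matrix H = [[-6, -6, 6], [-6, -2, 0], [6, 0, 2]].
Leading principal minors: -6, -24, 24.
Neither pattern holds ⇒ H is indefinite ⇒ neither convex nor concave.

neither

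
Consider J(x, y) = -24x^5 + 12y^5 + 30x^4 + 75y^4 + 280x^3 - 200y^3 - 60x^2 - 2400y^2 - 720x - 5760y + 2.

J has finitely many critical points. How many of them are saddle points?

8

J separates as a function of x plus a function of y, so ∇J=0 decouples.
∂J/∂x = -120(x - 3)(x - 1)(x + 1)(x + 2) = 0 at x ∈ {-2, -1, 1, 3}; ∂J/∂y = 60(y - 4)(y + 2)(y + 3)(y + 4) = 0 at y ∈ {-4, -3, -2, 4}.
The Hessian is diagonal: diag(J_xx, J_yy). Second derivatives: J_xx(-2)=1800, J_xx(-1)=-960, J_xx(1)=1440, J_xx(3)=-4800; J_yy(-4)=-960, J_yy(-3)=420, J_yy(-2)=-720, J_yy(4)=20160.
Saddle points occur where the two diagonal entries have opposite signs: (-2, -4), (-2, -2), (-1, -3), (-1, 4), (1, -4), (1, -2), (3, -3), (3, 4). Count: 8.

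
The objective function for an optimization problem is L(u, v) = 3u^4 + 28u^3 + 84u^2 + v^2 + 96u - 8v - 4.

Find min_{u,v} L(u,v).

L(u,v) separates as P(u) + Q(v) − 4, so its minimum is min P + min Q − 4.
P'(u) = 12(u + 1)(u + 2)(u + 4) vanishes at u ∈ {-4, -2, -1}; Q'(v) = 2v - 8 vanishes at v ∈ {4}.
Local minima of P (where P''>0): P(-4)=-64, P(-1)=-37. Local minima of Q: Q(4)=-16.
So the global minimum of L is P(-4) + Q(4) − 4 = -64 − 16 − 4 = -84, attained at (-4, 4).

-84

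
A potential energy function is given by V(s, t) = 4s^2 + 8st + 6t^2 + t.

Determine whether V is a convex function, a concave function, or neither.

V is quadratic, so its Hessian is the constant matrix H = [[8, 8], [8, 12]].
det(H) = 32, tr(H) = 20.
det(H) > 0 and tr(H) > 0, so H is positive definite everywhere: convex.

convex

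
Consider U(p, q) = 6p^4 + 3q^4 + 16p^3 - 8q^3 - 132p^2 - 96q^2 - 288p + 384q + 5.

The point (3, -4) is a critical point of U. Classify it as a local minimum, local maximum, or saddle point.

local minimum

The mixed partial ∂²U/∂p∂q is 0, so the Hessian at any point is diag(U_pp, U_qq) = diag(24(3p^2 + 4p - 11), 12(3q^2 - 4q - 16)).
At (3, -4): H = diag(672, 576).
Both eigenvalues are positive, so H is positive definite: a local minimum.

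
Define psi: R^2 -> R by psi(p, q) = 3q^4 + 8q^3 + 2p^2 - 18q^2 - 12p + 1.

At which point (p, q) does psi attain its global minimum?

(3, -3)

psi(p,q) separates as A(p) + B(q) + 1, so its minimum is min A + min B + 1.
A'(p) = 4p - 12 vanishes at p ∈ {3}; B'(q) = 12q(q - 1)(q + 3) vanishes at q ∈ {-3, 0, 1}.
Local minima of A (where A''>0): A(3)=-18. Local minima of B: B(-3)=-135, B(1)=-7.
So the global minimum of psi is A(3) + B(-3) + 1 = -18 − 135 + 1 = -152, attained at (3, -3).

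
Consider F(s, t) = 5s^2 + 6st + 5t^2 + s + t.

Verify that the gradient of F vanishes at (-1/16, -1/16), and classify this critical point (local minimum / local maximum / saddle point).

∇F = (10s + 6t + 1, 6s + 10t + 1); substituting (-1/16, -1/16) gives ∇F = (0, 0), so (-1/16, -1/16) is indeed a critical point.
The Hessian of F is constant: H = [[10, 6], [6, 10]].
det(H) = 10·10 − 6² = 64.
det(H) > 0 and tr(H) = 20 > 0, so H is positive definite and the point is a local minimum.

local minimum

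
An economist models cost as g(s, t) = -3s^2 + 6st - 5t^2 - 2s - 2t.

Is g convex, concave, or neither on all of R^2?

concave

g is quadratic, so its Hessian is the constant matrix H = [[-6, 6], [6, -10]].
det(H) = 24, tr(H) = -16.
det(H) > 0 and tr(H) < 0, so H is negative definite everywhere: concave.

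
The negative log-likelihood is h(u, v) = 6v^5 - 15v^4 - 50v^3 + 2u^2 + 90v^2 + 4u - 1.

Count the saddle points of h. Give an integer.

h separates as a function of u plus a function of v, so ∇h=0 decouples.
∂h/∂u = 4(u + 1) = 0 at u ∈ {-1}; ∂h/∂v = 30v(v - 3)(v - 1)(v + 2) = 0 at v ∈ {-2, 0, 1, 3}.
The Hessian is diagonal: diag(h_uu, h_vv). Second derivatives: h_uu(-1)=4; h_vv(-2)=-900, h_vv(0)=180, h_vv(1)=-180, h_vv(3)=900.
Saddle points occur where the two diagonal entries have opposite signs: (-1, -2), (-1, 1). Count: 2.

2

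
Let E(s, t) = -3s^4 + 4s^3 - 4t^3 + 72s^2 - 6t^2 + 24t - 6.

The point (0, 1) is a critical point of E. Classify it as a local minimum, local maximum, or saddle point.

The mixed partial ∂²E/∂s∂t is 0, so the Hessian at any point is diag(E_ss, E_tt) = diag(12(-3s^2 + 2s + 12), -12(2t + 1)).
At (0, 1): H = diag(144, -36).
The eigenvalues have opposite signs, so H is indefinite: a saddle point.

saddle point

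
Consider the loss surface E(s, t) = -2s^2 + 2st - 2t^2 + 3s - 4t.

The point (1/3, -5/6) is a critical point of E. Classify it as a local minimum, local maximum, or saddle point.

The Hessian of E is constant: H = [[-4, 2], [2, -4]].
det(H) = (-4)·(-4) − 2² = 12.
det(H) > 0 and tr(H) = -8 < 0, so H is negative definite and the point is a local maximum.

local maximum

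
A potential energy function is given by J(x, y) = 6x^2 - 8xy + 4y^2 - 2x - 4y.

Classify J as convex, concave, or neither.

convex

J is quadratic, so its Hessian is the constant matrix H = [[12, -8], [-8, 8]].
det(H) = 32, tr(H) = 20.
det(H) > 0 and tr(H) > 0, so H is positive definite everywhere: convex.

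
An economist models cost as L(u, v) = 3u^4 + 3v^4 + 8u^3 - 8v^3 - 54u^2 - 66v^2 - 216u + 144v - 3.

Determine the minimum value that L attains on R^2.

-1245

L(u,v) separates as P(u) + Q(v) − 3, so its minimum is min P + min Q − 3.
P'(u) = 12(u - 3)(u + 2)(u + 3) vanishes at u ∈ {-3, -2, 3}; Q'(v) = 12(v - 4)(v - 1)(v + 3) vanishes at v ∈ {-3, 1, 4}.
Local minima of P (where P''>0): P(-3)=189, P(3)=-675. Local minima of Q: Q(-3)=-567, Q(4)=-224.
So the global minimum of L is P(3) + Q(-3) − 3 = -675 − 567 − 3 = -1245, attained at (3, -3).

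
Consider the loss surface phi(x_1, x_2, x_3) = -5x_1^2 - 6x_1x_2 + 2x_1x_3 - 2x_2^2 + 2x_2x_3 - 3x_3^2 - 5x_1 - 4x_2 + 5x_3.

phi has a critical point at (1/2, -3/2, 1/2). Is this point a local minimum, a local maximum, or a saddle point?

The Hessian is constant: H = [[-10, -6, 2], [-6, -4, 2], [2, 2, -6]].
Leading principal minors: Δ₁ = -10, Δ₂ = 4, Δ₃ = -16.
The minors alternate sign starting negative (−, +, −), so H is negative definite: a local maximum.

local maximum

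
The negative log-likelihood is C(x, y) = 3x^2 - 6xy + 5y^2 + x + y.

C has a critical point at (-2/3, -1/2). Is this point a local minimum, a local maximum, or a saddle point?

local minimum

The Hessian of C is constant: H = [[6, -6], [-6, 10]].
det(H) = 6·10 − (-6)² = 24.
det(H) > 0 and tr(H) = 16 > 0, so H is positive definite and the point is a local minimum.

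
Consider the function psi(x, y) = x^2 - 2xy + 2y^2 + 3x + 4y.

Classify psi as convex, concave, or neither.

convex

psi is quadratic, so its Hessian is the constant matrix H = [[2, -2], [-2, 4]].
det(H) = 4, tr(H) = 6.
det(H) > 0 and tr(H) > 0, so H is positive definite everywhere: convex.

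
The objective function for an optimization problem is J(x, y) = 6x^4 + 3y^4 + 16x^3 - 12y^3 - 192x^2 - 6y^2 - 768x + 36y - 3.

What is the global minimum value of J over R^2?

J(x,y) separates as P(x) + Q(y) − 3, so its minimum is min P + min Q − 3.
P'(x) = 24(x - 4)(x + 2)(x + 4) vanishes at x ∈ {-4, -2, 4}; Q'(y) = 12(y - 3)(y - 1)(y + 1) vanishes at y ∈ {-1, 1, 3}.
Local minima of P (where P''>0): P(-4)=512, P(4)=-3584. Local minima of Q: Q(-1)=-27, Q(3)=-27.
So the global minimum of J is P(4) + Q(-1) − 3 = -3584 − 27 − 3 = -3614, attained at (4, -1).

-3614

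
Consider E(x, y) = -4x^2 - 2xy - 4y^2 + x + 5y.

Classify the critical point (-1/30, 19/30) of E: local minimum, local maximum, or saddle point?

The Hessian of E is constant: H = [[-8, -2], [-2, -8]].
det(H) = (-8)·(-8) − (-2)² = 60.
det(H) > 0 and tr(H) = -16 < 0, so H is negative definite and the point is a local maximum.

local maximum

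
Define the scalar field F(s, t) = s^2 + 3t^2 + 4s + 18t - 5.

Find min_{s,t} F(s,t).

F(s,t) separates as P(s) + Q(t) − 5, so its minimum is min P + min Q − 5.
P'(s) = 2s + 4 vanishes at s ∈ {-2}; Q'(t) = 6(t + 3) vanishes at t ∈ {-3}.
Local minima of P (where P''>0): P(-2)=-4. Local minima of Q: Q(-3)=-27.
So the global minimum of F is P(-2) + Q(-3) − 5 = -4 − 27 − 5 = -36, attained at (-2, -3).

-36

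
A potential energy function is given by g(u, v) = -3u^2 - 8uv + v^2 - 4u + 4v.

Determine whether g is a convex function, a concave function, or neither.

neither

g is quadratic, so its Hessian is the constant matrix H = [[-6, -8], [-8, 2]].
det(H) = -76, tr(H) = -4.
det(H) < 0, so H is indefinite: neither convex nor concave.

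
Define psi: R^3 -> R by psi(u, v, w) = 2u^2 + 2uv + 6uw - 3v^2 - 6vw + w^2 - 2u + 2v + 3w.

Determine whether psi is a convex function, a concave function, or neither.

neither

psi is quadratic, so its Hessian is the constant matrix H = [[4, 2, 6], [2, -6, -6], [6, -6, 2]].
Leading principal minors: 4, -28, -128.
Neither pattern holds ⇒ H is indefinite ⇒ neither convex nor concave.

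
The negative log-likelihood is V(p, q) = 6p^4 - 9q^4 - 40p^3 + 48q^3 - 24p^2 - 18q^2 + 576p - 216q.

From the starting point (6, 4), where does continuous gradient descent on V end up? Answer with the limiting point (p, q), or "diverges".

V is separable, so gradient descent decouples: p follows -∂V/∂p, q follows -∂V/∂q.
∂V/∂p = 24(p - 4)(p - 3)(p + 2); at p=6 this is 1152, so p decreases.
∂V/∂q = -36(q - 3)(q - 2)(q + 1); at q=4 this is -360, so q increases.
The q-coordinate has no critical point in that direction and runs off to infinity.

diverges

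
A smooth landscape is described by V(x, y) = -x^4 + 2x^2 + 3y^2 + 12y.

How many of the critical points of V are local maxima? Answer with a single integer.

0

V separates as a function of x plus a function of y, so ∇V=0 decouples.
∂V/∂x = -4x(x - 1)(x + 1) = 0 at x ∈ {-1, 0, 1}; ∂V/∂y = 6(y + 2) = 0 at y ∈ {-2}.
The Hessian is diagonal: diag(V_xx, V_yy). Second derivatives: V_xx(-1)=-8, V_xx(0)=4, V_xx(1)=-8; V_yy(-2)=6.
Local maxima occur where both diagonal entries negative: none. Count: 0.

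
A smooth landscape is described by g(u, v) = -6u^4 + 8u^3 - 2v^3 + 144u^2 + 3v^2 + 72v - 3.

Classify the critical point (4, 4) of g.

The mixed partial ∂²g/∂u∂v is 0, so the Hessian at any point is diag(g_uu, g_vv) = diag(24(-3u^2 + 2u + 12), 6(-2v + 1)).
At (4, 4): H = diag(-672, -42).
Both eigenvalues are negative, so H is negative definite: a local maximum.

local maximum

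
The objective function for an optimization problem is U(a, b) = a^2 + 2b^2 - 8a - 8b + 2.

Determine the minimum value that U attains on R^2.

U(a,b) separates as P(a) + Q(b) + 2, so its minimum is min P + min Q + 2.
P'(a) = 2a - 8 vanishes at a ∈ {4}; Q'(b) = 4b - 8 vanishes at b ∈ {2}.
Local minima of P (where P''>0): P(4)=-16. Local minima of Q: Q(2)=-8.
So the global minimum of U is P(4) + Q(2) + 2 = -16 − 8 + 2 = -22, attained at (4, 2).

-22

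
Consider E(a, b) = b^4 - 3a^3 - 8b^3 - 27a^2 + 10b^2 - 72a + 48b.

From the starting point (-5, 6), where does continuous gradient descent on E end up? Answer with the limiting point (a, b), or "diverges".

(-4, 4)

E is separable, so gradient descent decouples: a follows -∂E/∂a, b follows -∂E/∂b.
∂E/∂a = -9(a + 2)(a + 4); at a=-5 this is -27, so a increases.
∂E/∂b = 4(b - 4)(b - 3)(b + 1); at b=6 this is 168, so b decreases.
a converges to its nearest critical value -4 (a local min of the a-part); b converges to 4. The iterate converges to (-4, 4).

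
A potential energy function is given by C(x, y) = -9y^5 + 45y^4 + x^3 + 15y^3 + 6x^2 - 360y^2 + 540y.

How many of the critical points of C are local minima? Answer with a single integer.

2

C separates as a function of x plus a function of y, so ∇C=0 decouples.
∂C/∂x = 3x(x + 4) = 0 at x ∈ {-4, 0}; ∂C/∂y = -45(y - 3)(y - 2)(y - 1)(y + 2) = 0 at y ∈ {-2, 1, 2, 3}.
The Hessian is diagonal: diag(C_xx, C_yy). Second derivatives: C_xx(-4)=-12, C_xx(0)=12; C_yy(-2)=2700, C_yy(1)=-270, C_yy(2)=180, C_yy(3)=-450.
Local minima occur where both diagonal entries positive: (0, -2), (0, 2). Count: 2.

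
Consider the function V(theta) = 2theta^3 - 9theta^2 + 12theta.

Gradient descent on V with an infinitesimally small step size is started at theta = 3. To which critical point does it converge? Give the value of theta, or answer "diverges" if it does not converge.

2

V'(theta) = 6(theta - 2)(theta - 1), so V'(3) = 12.
Gradient descent moves in the -V' direction, i.e. theta is decreasing.
The nearest critical point in that direction is theta = 2, where V'' = 6 > 0 (a local minimum). The iterate converges there.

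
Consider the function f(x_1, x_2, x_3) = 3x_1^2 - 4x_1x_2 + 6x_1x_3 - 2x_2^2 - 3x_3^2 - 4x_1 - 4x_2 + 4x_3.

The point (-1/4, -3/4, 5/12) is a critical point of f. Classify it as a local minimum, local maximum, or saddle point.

The Hessian is constant: H = [[6, -4, 6], [-4, -4, 0], [6, 0, -6]].
Leading principal minors: Δ₁ = 6, Δ₂ = -40, Δ₃ = 384.
The minors fit neither the all-positive nor the alternating-sign pattern, so H is indefinite: a saddle point.

saddle point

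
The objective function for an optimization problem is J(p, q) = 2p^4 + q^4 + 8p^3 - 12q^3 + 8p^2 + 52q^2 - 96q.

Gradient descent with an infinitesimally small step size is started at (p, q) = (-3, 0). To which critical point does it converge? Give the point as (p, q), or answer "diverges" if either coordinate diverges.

(-2, 2)

J is separable, so gradient descent decouples: p follows -∂J/∂p, q follows -∂J/∂q.
∂J/∂p = 8p(p + 1)(p + 2); at p=-3 this is -48, so p increases.
∂J/∂q = 4(q - 4)(q - 3)(q - 2); at q=0 this is -96, so q increases.
p converges to its nearest critical value -2 (a local min of the p-part); q converges to 2. The iterate converges to (-2, 2).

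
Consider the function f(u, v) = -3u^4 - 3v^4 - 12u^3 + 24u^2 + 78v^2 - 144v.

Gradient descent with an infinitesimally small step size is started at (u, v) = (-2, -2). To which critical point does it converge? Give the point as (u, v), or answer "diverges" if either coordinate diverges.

f is separable, so gradient descent decouples: u follows -∂f/∂u, v follows -∂f/∂v.
∂f/∂u = -12u(u - 1)(u + 4); at u=-2 this is -144, so u increases.
∂f/∂v = -12(v - 3)(v - 1)(v + 4); at v=-2 this is -360, so v increases.
u converges to its nearest critical value 0 (a local min of the u-part); v converges to 1. The iterate converges to (0, 1).

(0, 1)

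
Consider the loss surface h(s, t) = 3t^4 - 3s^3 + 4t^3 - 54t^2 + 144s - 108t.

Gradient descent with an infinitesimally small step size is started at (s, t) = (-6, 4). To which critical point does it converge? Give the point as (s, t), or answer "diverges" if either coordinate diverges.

(-4, 3)

h is separable, so gradient descent decouples: s follows -∂h/∂s, t follows -∂h/∂t.
∂h/∂s = -9(s - 4)(s + 4); at s=-6 this is -180, so s increases.
∂h/∂t = 12(t - 3)(t + 1)(t + 3); at t=4 this is 420, so t decreases.
s converges to its nearest critical value -4 (a local min of the s-part); t converges to 3. The iterate converges to (-4, 3).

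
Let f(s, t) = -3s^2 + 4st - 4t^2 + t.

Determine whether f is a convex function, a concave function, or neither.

f is quadratic, so its Hessian is the constant matrix H = [[-6, 4], [4, -8]].
det(H) = 32, tr(H) = -14.
det(H) > 0 and tr(H) < 0, so H is negative definite everywhere: concave.

concave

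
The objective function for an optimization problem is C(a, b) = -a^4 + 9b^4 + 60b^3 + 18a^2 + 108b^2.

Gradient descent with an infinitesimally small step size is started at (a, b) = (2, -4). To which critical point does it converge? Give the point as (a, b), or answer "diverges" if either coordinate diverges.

(0, -3)

C is separable, so gradient descent decouples: a follows -∂C/∂a, b follows -∂C/∂b.
∂C/∂a = -4a(a - 3)(a + 3); at a=2 this is 40, so a decreases.
∂C/∂b = 36b(b + 2)(b + 3); at b=-4 this is -288, so b increases.
a converges to its nearest critical value 0 (a local min of the a-part); b converges to -3. The iterate converges to (0, -3).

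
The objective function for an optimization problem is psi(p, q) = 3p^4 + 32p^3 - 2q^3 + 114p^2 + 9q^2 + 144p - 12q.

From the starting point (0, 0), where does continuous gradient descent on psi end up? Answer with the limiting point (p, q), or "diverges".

psi is separable, so gradient descent decouples: p follows -∂psi/∂p, q follows -∂psi/∂q.
∂psi/∂p = 12(p + 1)(p + 3)(p + 4); at p=0 this is 144, so p decreases.
∂psi/∂q = -6(q - 2)(q - 1); at q=0 this is -12, so q increases.
p converges to its nearest critical value -1 (a local min of the p-part); q converges to 1. The iterate converges to (-1, 1).

(-1, 1)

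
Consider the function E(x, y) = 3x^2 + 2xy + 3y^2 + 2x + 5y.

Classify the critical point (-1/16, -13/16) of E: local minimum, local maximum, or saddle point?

local minimum

The Hessian of E is constant: H = [[6, 2], [2, 6]].
det(H) = 6·6 − 2² = 32.
det(H) > 0 and tr(H) = 12 > 0, so H is positive definite and the point is a local minimum.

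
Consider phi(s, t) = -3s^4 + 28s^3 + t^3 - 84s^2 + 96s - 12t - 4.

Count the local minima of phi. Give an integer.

1

phi separates as a function of s plus a function of t, so ∇phi=0 decouples.
∂phi/∂s = -12(s - 4)(s - 2)(s - 1) = 0 at s ∈ {1, 2, 4}; ∂phi/∂t = 3(t - 2)(t + 2) = 0 at t ∈ {-2, 2}.
The Hessian is diagonal: diag(phi_ss, phi_tt). Second derivatives: phi_ss(1)=-36, phi_ss(2)=24, phi_ss(4)=-72; phi_tt(-2)=-12, phi_tt(2)=12.
Local minima occur where both diagonal entries positive: (2, 2). Count: 1.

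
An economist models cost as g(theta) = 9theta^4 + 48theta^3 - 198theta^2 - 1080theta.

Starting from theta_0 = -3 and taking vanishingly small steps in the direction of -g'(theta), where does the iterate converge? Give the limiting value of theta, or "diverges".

g'(theta) = 36(theta - 3)(theta + 2)(theta + 5), so g'(-3) = 432.
Gradient descent moves in the -g' direction, i.e. theta is decreasing.
The nearest critical point in that direction is theta = -5, where g'' = 864 > 0 (a local minimum). The iterate converges there.

-5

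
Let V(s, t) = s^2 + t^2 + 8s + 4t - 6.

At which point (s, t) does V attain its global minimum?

V(s,t) separates as P(s) + Q(t) − 6, so its minimum is min P + min Q − 6.
P'(s) = 2s + 8 vanishes at s ∈ {-4}; Q'(t) = 2(t + 2) vanishes at t ∈ {-2}.
Local minima of P (where P''>0): P(-4)=-16. Local minima of Q: Q(-2)=-4.
So the global minimum of V is P(-4) + Q(-2) − 6 = -16 − 4 − 6 = -26, attained at (-4, -2).

(-4, -2)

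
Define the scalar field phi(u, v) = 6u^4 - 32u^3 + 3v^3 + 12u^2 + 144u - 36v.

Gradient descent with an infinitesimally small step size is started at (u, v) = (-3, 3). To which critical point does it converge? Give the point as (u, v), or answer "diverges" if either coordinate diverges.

phi is separable, so gradient descent decouples: u follows -∂phi/∂u, v follows -∂phi/∂v.
∂phi/∂u = 24(u - 3)(u - 2)(u + 1); at u=-3 this is -1440, so u increases.
∂phi/∂v = 9(v - 2)(v + 2); at v=3 this is 45, so v decreases.
u converges to its nearest critical value -1 (a local min of the u-part); v converges to 2. The iterate converges to (-1, 2).

(-1, 2)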